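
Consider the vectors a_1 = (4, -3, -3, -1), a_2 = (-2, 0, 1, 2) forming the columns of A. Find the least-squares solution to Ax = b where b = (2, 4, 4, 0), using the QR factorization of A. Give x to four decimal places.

x = (-0.9863, -1.4247)

q_1 = a_1/‖a_1‖ = (4, -3, -3, -1)/5.9161 = (0.6761, -0.5071, -0.5071, -0.1690).
r_{12} = q_1·a_2 = -2.1974.
u_2 = a_2 + 2.1974·q_1 = (-0.5143, -1.1143, -0.1143, 1.6286).
‖u_2‖ = 2.0424, so q_2 = (-0.2518, -0.5456, -0.0560, 0.7974).
Qᵀb = (-2.7045, -2.9097).
Back-substitute: x_2 = -2.9097/2.0424 = -1.4247.
x_1 = (-2.7045 + 2.1974·(-1.4247))/5.9161 = -0.9863.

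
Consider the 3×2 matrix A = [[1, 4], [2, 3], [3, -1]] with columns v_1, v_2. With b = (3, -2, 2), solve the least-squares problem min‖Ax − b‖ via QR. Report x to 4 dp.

e_1 = v_1/‖v_1‖ = (1, 2, 3)/3.7417 = (0.2673, 0.5345, 0.8018).
r_{12} = e_1·v_2 = 1.8708.
u_2 = v_2 − 1.8708·e_1 = (3.5000, 2.0000, -2.5000).
‖u_2‖ = 4.7434, so e_2 = (0.7379, 0.4216, -0.5270).
Qᵀb = (1.3363, 0.3162).
Back-substitute: x_2 = 0.3162/4.7434 = 0.0667.
x_1 = (1.3363 − 1.8708·0.0667)/3.7417 = 0.3238.

x = (0.3238, 0.0667)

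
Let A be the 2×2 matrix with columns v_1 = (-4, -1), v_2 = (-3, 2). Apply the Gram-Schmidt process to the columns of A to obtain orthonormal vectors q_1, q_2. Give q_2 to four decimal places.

q_2 = (-0.2425, 0.9701)

q_1 = v_1/‖v_1‖ = (-4, -1)/4.1231 = (-0.9701, -0.2425).
r_{12} = q_1·v_2 = 2.4254.
u_2 = v_2 − 2.4254·q_1 = (-0.6471, 2.5882).
‖u_2‖ = 2.6679, so q_2 = (-0.2425, 0.9701).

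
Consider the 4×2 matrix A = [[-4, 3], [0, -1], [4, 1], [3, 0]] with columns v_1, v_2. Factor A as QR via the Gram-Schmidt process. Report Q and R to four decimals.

Q = [[-0.6247, 0.7224], [0.0000, -0.3255], [0.6247, 0.5795], [0.4685, 0.1905]], R = [[6.4031, -1.2494], [0.0000, 3.0723]]

v_1 = (-4, 0, 4, 3); ‖v_1‖ = 6.4031, so e_1 = (-0.6247, 0.0000, 0.6247, 0.4685).
e_1·v_2 = (-0.6247)·3 + 0.0000·(-1) + 0.6247·1 + 0.4685·0 = -1.2494.
u_2 = v_2 + 1.2494·e_1 = (2.2195, -1.0000, 1.7805, 0.5854).
‖u_2‖ = 3.0723, so e_2 = (0.7224, -0.3255, 0.5795, 0.1905).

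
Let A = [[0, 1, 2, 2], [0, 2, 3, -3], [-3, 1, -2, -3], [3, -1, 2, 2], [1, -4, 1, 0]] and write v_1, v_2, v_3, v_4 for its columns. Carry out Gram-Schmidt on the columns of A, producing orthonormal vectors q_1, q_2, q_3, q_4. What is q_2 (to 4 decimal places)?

v_1 = (0, 0, -3, 3, 1); ‖v_1‖ = 4.3589, so q_1 = (0.0000, 0.0000, -0.6882, 0.6882, 0.2294).
q_1·v_2 = 0.0000·1 + 0.0000·2 + (-0.6882)·1 + 0.6882·(-1) + 0.2294·(-4) = -2.2942.
u_2 = v_2 + 2.2942·q_1 = (1.0000, 2.0000, -0.5789, 0.5789, -3.4737).
‖u_2‖ = 4.2115, so q_2 = (0.2374, 0.4749, -0.1375, 0.1375, -0.8248).

q_2 = (0.2374, 0.4749, -0.1375, 0.1375, -0.8248)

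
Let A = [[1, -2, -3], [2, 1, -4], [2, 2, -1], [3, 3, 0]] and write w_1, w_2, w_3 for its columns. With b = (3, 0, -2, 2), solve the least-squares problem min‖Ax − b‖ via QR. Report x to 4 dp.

x = (2.0789, -1.7237, 0.7702)

e_1 = w_1/‖w_1‖ = (1, 2, 2, 3)/4.2426 = (0.2357, 0.4714, 0.4714, 0.7071).
r_{12} = e_1·w_2 = 3.0641.
u_2 = w_2 − 3.0641·e_1 = (-2.7222, -0.4444, 0.5556, 0.8333).
‖u_2‖ = 2.9345, so e_2 = (-0.9277, -0.1515, 0.1893, 0.2840).
r_{13} = e_1·w_3 = -3.0641; r_{23} = e_2·w_3 = 3.1995.
u_3 = w_3 + 3.0641·e_1 − 3.1995·e_2 = (0.6903, -2.0710, -0.1613, 1.2581).
‖u_3‖ = 2.5247, so e_3 = (0.2734, -0.8203, -0.0639, 0.4983).
Qᵀb = (1.1785, -2.5937, 1.9446).
Back-substitute: x_3 = 1.9446/2.5247 = 0.7702.
x_2 = (-2.5937 − 3.1995·0.7702)/2.9345 = -1.7237.
x_1 = (1.1785 − 3.0641·(-1.7237) + 3.0641·0.7702)/4.2426 = 2.0789.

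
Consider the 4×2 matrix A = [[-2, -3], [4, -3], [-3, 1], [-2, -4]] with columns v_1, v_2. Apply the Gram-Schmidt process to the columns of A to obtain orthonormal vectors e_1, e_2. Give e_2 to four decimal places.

v_1 = (-2, 4, -3, -2); ‖v_1‖ = 5.7446, so e_1 = (-0.3482, 0.6963, -0.5222, -0.3482).
e_1·v_2 = (-0.3482)·(-3) + 0.6963·(-3) + (-0.5222)·1 + (-0.3482)·(-4) = -0.1741.
u_2 = v_2 + 0.1741·e_1 = (-3.0606, -2.8788, 0.9091, -4.0606).
‖u_2‖ = 5.9135, so e_2 = (-0.5176, -0.4868, 0.1537, -0.6867).

e_2 = (-0.5176, -0.4868, 0.1537, -0.6867)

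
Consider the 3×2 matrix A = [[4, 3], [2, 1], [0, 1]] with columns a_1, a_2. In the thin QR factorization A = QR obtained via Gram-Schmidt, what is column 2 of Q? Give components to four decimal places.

q_2 = (0.1826, -0.3651, 0.9129)

q_1 = a_1/‖a_1‖ = (4, 2, 0)/4.4721 = (0.8944, 0.4472, 0.0000).
r_{12} = q_1·a_2 = 3.1305.
u_2 = a_2 − 3.1305·q_1 = (0.2000, -0.4000, 1.0000).
‖u_2‖ = 1.0954, so q_2 = (0.1826, -0.3651, 0.9129).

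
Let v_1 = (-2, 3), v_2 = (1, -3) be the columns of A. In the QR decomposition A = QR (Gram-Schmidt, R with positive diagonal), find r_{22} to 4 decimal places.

r_{22} = 0.8321

e_1 = v_1/‖v_1‖ = (-2, 3)/3.6056 = (-0.5547, 0.8321).
r_{12} = e_1·v_2 = -3.0509.
u_2 = v_2 + 3.0509·e_1 = (-0.6923, -0.4615).
r_{22} = ‖u_2‖ = 0.8321.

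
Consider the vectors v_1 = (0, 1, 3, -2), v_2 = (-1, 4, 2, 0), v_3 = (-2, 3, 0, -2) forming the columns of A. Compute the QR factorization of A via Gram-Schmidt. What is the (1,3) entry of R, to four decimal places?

r_{13} = 1.8708

v_1 = (0, 1, 3, -2); ‖v_1‖ = 3.7417, so e_1 = (0.0000, 0.2673, 0.8018, -0.5345).
r_{13} = e_1·v_3 = 1.8708.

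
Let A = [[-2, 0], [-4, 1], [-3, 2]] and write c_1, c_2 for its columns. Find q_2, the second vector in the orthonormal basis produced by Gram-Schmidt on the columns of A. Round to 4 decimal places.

c_1 = (-2, -4, -3); ‖c_1‖ = 5.3852, so q_1 = (-0.3714, -0.7428, -0.5571).
q_1·c_2 = (-0.3714)·0 + (-0.7428)·1 + (-0.5571)·2 = -1.8570.
u_2 = c_2 + 1.8570·q_1 = (-0.6897, -0.3793, 0.9655).
‖u_2‖ = 1.2457, so q_2 = (-0.5536, -0.3045, 0.7751).

q_2 = (-0.5536, -0.3045, 0.7751)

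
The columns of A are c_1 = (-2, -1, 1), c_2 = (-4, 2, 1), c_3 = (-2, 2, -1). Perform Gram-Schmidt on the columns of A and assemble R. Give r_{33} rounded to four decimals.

e_1 = c_1/‖c_1‖ = (-2, -1, 1)/2.4495 = (-0.8165, -0.4082, 0.4082).
r_{12} = e_1·c_2 = 2.8577.
u_2 = c_2 − 2.8577·e_1 = (-1.6667, 3.1667, -0.1667).
‖u_2‖ = 3.5824, so e_2 = (-0.4652, 0.8840, -0.0465).
r_{13} = e_1·c_3 = 0.4082; r_{23} = e_2·c_3 = 2.7449.
u_3 = c_3 − 0.4082·e_1 − 2.7449·e_2 = (-0.3896, -0.2597, -1.0390).
r_{33} = ‖u_3‖ = 1.1396.

r_{33} = 1.1396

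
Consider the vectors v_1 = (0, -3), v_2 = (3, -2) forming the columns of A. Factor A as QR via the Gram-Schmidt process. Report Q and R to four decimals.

Q = [[0.0000, 1.0000], [-1.0000, 0.0000]], R = [[3.0000, 2.0000], [0.0000, 3.0000]]

v_1 = (0, -3); ‖v_1‖ = 3.0000, so q_1 = (0.0000, -1.0000).
q_1·v_2 = 0.0000·3 + (-1.0000)·(-2) = 2.0000.
u_2 = v_2 − 2.0000·q_1 = (3.0000, 0.0000).
‖u_2‖ = 3.0000, so q_2 = (1.0000, 0.0000).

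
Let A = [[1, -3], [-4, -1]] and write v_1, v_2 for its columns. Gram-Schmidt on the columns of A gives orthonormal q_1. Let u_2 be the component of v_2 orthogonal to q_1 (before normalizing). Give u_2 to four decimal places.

u_2 = (-3.0588, -0.7647)

v_1 = (1, -4); ‖v_1‖ = 4.1231, so q_1 = (0.2425, -0.9701).
q_1·v_2 = 0.2425·(-3) + (-0.9701)·(-1) = 0.2425.
u_2 = v_2 − 0.2425·q_1 = (-3.0588, -0.7647).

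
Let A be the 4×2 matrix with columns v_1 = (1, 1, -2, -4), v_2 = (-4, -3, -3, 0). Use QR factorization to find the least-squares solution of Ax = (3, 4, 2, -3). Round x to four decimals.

x = (0.6426, -0.8635)

q_1 = v_1/‖v_1‖ = (1, 1, -2, -4)/4.6904 = (0.2132, 0.2132, -0.4264, -0.8528).
r_{12} = q_1·v_2 = -0.2132.
u_2 = v_2 + 0.2132·q_1 = (-3.9545, -2.9545, -3.0909, -0.1818).
‖u_2‖ = 5.8271, so q_2 = (-0.6787, -0.5070, -0.5304, -0.0312).
Qᵀb = (3.1980, -5.0314).
Back-substitute: x_2 = -5.0314/5.8271 = -0.8635.
x_1 = (3.1980 + 0.2132·(-0.8635))/4.6904 = 0.6426.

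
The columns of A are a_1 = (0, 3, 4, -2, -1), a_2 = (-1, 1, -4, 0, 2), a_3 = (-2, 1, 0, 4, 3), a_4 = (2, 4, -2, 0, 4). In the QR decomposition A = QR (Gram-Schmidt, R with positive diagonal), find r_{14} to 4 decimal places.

a_1 = (0, 3, 4, -2, -1); ‖a_1‖ = 5.4772, so e_1 = (0.0000, 0.5477, 0.7303, -0.3651, -0.1826).
r_{14} = e_1·a_4 = 0.0000.

r_{14} = 0.0000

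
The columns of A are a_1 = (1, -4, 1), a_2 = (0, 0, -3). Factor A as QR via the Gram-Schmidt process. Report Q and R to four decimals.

Q = [[0.2357, 0.0572], [-0.9428, -0.2287], [0.2357, -0.9718]], R = [[4.2426, -0.7071], [0.0000, 2.9155]]

q_1 = a_1/‖a_1‖ = (1, -4, 1)/4.2426 = (0.2357, -0.9428, 0.2357).
r_{12} = q_1·a_2 = -0.7071.
u_2 = a_2 + 0.7071·q_1 = (0.1667, -0.6667, -2.8333).
‖u_2‖ = 2.9155, so q_2 = (0.0572, -0.2287, -0.9718).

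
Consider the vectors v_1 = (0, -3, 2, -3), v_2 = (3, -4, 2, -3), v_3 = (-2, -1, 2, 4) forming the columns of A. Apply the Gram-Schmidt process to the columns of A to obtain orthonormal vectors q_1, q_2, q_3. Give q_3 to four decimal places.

v_1 = (0, -3, 2, -3); ‖v_1‖ = 4.6904, so q_1 = (0.0000, -0.6396, 0.4264, -0.6396).
q_1·v_2 = 0.0000·3 + (-0.6396)·(-4) + 0.4264·2 + (-0.6396)·(-3) = 5.3300.
u_2 = v_2 − 5.3300·q_1 = (3.0000, -0.5909, -0.2727, 0.4091).
‖u_2‖ = 3.0969, so q_2 = (0.9687, -0.1908, -0.0881, 0.1321).
q_1·v_3 = 0.0000·(-2) + (-0.6396)·(-1) + 0.4264·2 + (-0.6396)·4 = -1.0660; q_2·v_3 = 0.9687·(-2) + (-0.1908)·(-1) + (-0.0881)·2 + 0.1321·4 = -1.3943.
u_3 = v_3 + 1.0660·q_1 + 1.3943·q_2 = (-0.6493, -1.9479, 2.3318, 3.5024).
‖u_3‖ = 4.6818, so q_3 = (-0.1387, -0.4160, 0.4980, 0.7481).

q_3 = (-0.1387, -0.4160, 0.4980, 0.7481)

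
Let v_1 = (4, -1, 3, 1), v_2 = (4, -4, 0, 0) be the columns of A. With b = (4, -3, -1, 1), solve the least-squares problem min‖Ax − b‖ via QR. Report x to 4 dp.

x = (-0.0345, 0.8966)

e_1 = v_1/‖v_1‖ = (4, -1, 3, 1)/5.1962 = (0.7698, -0.1925, 0.5774, 0.1925).
r_{12} = e_1·v_2 = 3.8490.
u_2 = v_2 − 3.8490·e_1 = (1.0370, -3.2593, -2.2222, -0.7407).
‖u_2‖ = 4.1455, so e_2 = (0.2502, -0.7862, -0.5361, -0.1787).
Qᵀb = (3.2717, 3.7167).
Back-substitute: x_2 = 3.7167/4.1455 = 0.8966.
x_1 = (3.2717 − 3.8490·0.8966)/5.1962 = -0.0345.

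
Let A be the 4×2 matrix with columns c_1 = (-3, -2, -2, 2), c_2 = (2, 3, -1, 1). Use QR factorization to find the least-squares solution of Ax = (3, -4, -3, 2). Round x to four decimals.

c_1 = (-3, -2, -2, 2); ‖c_1‖ = 4.5826, so e_1 = (-0.6547, -0.4364, -0.4364, 0.4364).
e_1·c_2 = (-0.6547)·2 + (-0.4364)·3 + (-0.4364)·(-1) + 0.4364·1 = -1.7457.
u_2 = c_2 + 1.7457·e_1 = (0.8571, 2.2381, -1.7619, 1.7619).
‖u_2‖ = 3.4572, so e_2 = (0.2479, 0.6474, -0.5096, 0.5096).
Qᵀb = (1.9640, 0.7025).
Back-substitute: x_2 = 0.7025/3.4572 = 0.2032.
x_1 = (1.9640 + 1.7457·0.2032)/4.5826 = 0.5060.

x = (0.5060, 0.2032)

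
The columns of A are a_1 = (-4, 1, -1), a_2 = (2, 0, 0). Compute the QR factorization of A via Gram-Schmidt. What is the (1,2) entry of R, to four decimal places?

r_{12} = -1.8856

a_1 = (-4, 1, -1); ‖a_1‖ = 4.2426, so q_1 = (-0.9428, 0.2357, -0.2357).
r_{12} = q_1·a_2 = -1.8856.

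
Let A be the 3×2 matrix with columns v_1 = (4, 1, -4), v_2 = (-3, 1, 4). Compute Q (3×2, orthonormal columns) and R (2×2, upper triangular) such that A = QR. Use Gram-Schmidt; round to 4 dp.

v_1 = (4, 1, -4); ‖v_1‖ = 5.7446, so e_1 = (0.6963, 0.1741, -0.6963).
e_1·v_2 = 0.6963·(-3) + 0.1741·1 + (-0.6963)·4 = -4.7001.
u_2 = v_2 + 4.7001·e_1 = (0.2727, 1.8182, 0.7273).
‖u_2‖ = 1.9771, so e_2 = (0.1379, 0.9196, 0.3678).

Q = [[0.6963, 0.1379], [0.1741, 0.9196], [-0.6963, 0.3678]], R = [[5.7446, -4.7001], [0.0000, 1.9771]]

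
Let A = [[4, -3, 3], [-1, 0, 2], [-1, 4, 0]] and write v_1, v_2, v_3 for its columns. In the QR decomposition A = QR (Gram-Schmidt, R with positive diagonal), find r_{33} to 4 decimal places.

r_{33} = 2.7282

v_1 = (4, -1, -1); ‖v_1‖ = 4.2426, so q_1 = (0.9428, -0.2357, -0.2357).
q_1·v_2 = 0.9428·(-3) + (-0.2357)·0 + (-0.2357)·4 = -3.7712.
u_2 = v_2 + 3.7712·q_1 = (0.5556, -0.8889, 3.1111).
‖u_2‖ = 3.2830, so q_2 = (0.1692, -0.2708, 0.9477).
q_1·v_3 = 0.9428·3 + (-0.2357)·2 + (-0.2357)·0 = 2.3570; q_2·v_3 = 0.1692·3 + (-0.2708)·2 + 0.9477·0 = -0.0338.
u_3 = v_3 − 2.3570·q_1 + 0.0338·q_2 = (0.7835, 2.5464, 0.5876).
r_{33} = ‖u_3‖ = 2.7282.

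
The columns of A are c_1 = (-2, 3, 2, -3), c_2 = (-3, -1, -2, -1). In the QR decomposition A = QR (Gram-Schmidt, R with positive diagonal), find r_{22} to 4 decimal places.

r_{22} = 3.8531

c_1 = (-2, 3, 2, -3); ‖c_1‖ = 5.0990, so e_1 = (-0.3922, 0.5883, 0.3922, -0.5883).
e_1·c_2 = (-0.3922)·(-3) + 0.5883·(-1) + 0.3922·(-2) + (-0.5883)·(-1) = 0.3922.
u_2 = c_2 − 0.3922·e_1 = (-2.8462, -1.2308, -2.1538, -0.7692).
r_{22} = ‖u_2‖ = 3.8531.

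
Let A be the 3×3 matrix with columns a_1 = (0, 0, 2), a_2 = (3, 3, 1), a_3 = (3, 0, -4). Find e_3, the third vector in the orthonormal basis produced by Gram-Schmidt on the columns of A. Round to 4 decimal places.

e_3 = (0.7071, -0.7071, 0.0000)

a_1 = (0, 0, 2); ‖a_1‖ = 2.0000, so e_1 = (0.0000, 0.0000, 1.0000).
e_1·a_2 = 0.0000·3 + 0.0000·3 + 1.0000·1 = 1.0000.
u_2 = a_2 − 1.0000·e_1 = (3.0000, 3.0000, 0.0000).
‖u_2‖ = 4.2426, so e_2 = (0.7071, 0.7071, 0.0000).
e_1·a_3 = 0.0000·3 + 0.0000·0 + 1.0000·(-4) = -4.0000; e_2·a_3 = 0.7071·3 + 0.7071·0 + 0.0000·(-4) = 2.1213.
u_3 = a_3 + 4.0000·e_1 − 2.1213·e_2 = (1.5000, -1.5000, 0.0000).
‖u_3‖ = 2.1213, so e_3 = (0.7071, -0.7071, 0.0000).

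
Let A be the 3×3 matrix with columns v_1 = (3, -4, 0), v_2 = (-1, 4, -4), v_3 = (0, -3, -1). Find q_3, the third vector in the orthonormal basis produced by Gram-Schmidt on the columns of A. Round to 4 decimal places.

q_3 = (-0.7428, -0.5571, -0.3714)

q_1 = v_1/‖v_1‖ = (3, -4, 0)/5.0000 = (0.6000, -0.8000, 0.0000).
r_{12} = q_1·v_2 = -3.8000.
u_2 = v_2 + 3.8000·q_1 = (1.2800, 0.9600, -4.0000).
‖u_2‖ = 4.3081, so q_2 = (0.2971, 0.2228, -0.9285).
r_{13} = q_1·v_3 = 2.4000; r_{23} = q_2·v_3 = 0.2600.
u_3 = v_3 − 2.4000·q_1 − 0.2600·q_2 = (-1.5172, -1.1379, -0.7586).
‖u_3‖ = 2.0426, so q_3 = (-0.7428, -0.5571, -0.3714).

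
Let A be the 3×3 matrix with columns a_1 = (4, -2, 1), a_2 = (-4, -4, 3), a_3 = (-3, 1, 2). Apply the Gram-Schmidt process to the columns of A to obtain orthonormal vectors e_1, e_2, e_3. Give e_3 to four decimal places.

e_1 = a_1/‖a_1‖ = (4, -2, 1)/4.5826 = (0.8729, -0.4364, 0.2182).
r_{12} = e_1·a_2 = -1.0911.
u_2 = a_2 + 1.0911·e_1 = (-3.0476, -4.4762, 3.2381).
‖u_2‖ = 6.3095, so e_2 = (-0.4830, -0.7094, 0.5132).
r_{13} = e_1·a_3 = -2.6186; r_{23} = e_2·a_3 = 1.7661.
u_3 = a_3 + 2.6186·e_1 − 1.7661·e_2 = (0.1388, 1.1100, 1.6651).
‖u_3‖ = 2.0060, so e_3 = (0.0692, 0.5534, 0.8301).

e_3 = (0.0692, 0.5534, 0.8301)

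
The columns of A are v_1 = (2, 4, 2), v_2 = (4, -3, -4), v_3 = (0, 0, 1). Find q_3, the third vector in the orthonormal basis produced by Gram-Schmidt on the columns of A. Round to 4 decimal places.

v_1 = (2, 4, 2); ‖v_1‖ = 4.8990, so q_1 = (0.4082, 0.8165, 0.4082).
q_1·v_2 = 0.4082·4 + 0.8165·(-3) + 0.4082·(-4) = -2.4495.
u_2 = v_2 + 2.4495·q_1 = (5.0000, -1.0000, -3.0000).
‖u_2‖ = 5.9161, so q_2 = (0.8452, -0.1690, -0.5071).
q_1·v_3 = 0.4082·0 + 0.8165·0 + 0.4082·1 = 0.4082; q_2·v_3 = 0.8452·0 + (-0.1690)·0 + (-0.5071)·1 = -0.5071.
u_3 = v_3 − 0.4082·q_1 + 0.5071·q_2 = (0.2619, -0.4190, 0.5762).
‖u_3‖ = 0.7591, so q_3 = (0.3450, -0.5521, 0.7591).

q_3 = (0.3450, -0.5521, 0.7591)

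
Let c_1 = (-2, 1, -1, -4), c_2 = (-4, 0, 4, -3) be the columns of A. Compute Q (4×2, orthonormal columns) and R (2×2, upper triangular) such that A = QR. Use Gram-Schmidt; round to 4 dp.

c_1 = (-2, 1, -1, -4); ‖c_1‖ = 4.6904, so q_1 = (-0.4264, 0.2132, -0.2132, -0.8528).
q_1·c_2 = (-0.4264)·(-4) + 0.2132·0 + (-0.2132)·4 + (-0.8528)·(-3) = 3.4112.
u_2 = c_2 − 3.4112·q_1 = (-2.5455, -0.7273, 4.7273, -0.0909).
‖u_2‖ = 5.4188, so q_2 = (-0.4697, -0.1342, 0.8724, -0.0168).

Q = [[-0.4264, -0.4697], [0.2132, -0.1342], [-0.2132, 0.8724], [-0.8528, -0.0168]], R = [[4.6904, 3.4112], [0.0000, 5.4188]]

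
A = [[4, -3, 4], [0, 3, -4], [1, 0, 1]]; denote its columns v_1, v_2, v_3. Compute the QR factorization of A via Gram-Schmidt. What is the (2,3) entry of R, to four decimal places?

v_1 = (4, 0, 1); ‖v_1‖ = 4.1231, so e_1 = (0.9701, 0.0000, 0.2425).
e_1·v_2 = 0.9701·(-3) + 0.0000·3 + 0.2425·0 = -2.9104.
u_2 = v_2 + 2.9104·e_1 = (-0.1765, 3.0000, 0.7059).
‖u_2‖ = 3.0870, so e_2 = (-0.0572, 0.9718, 0.2287).
r_{23} = e_2·v_3 = -3.8873.

r_{23} = -3.8873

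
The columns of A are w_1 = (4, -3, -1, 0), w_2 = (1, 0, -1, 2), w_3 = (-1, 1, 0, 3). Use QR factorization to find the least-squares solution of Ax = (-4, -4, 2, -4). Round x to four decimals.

x = (1.4286, -5.4286, 2.2857)

w_1 = (4, -3, -1, 0); ‖w_1‖ = 5.0990, so e_1 = (0.7845, -0.5883, -0.1961, 0.0000).
e_1·w_2 = 0.7845·1 + (-0.5883)·0 + (-0.1961)·(-1) + 0.0000·2 = 0.9806.
u_2 = w_2 − 0.9806·e_1 = (0.2308, 0.5769, -0.8077, 2.0000).
‖u_2‖ = 2.2447, so e_2 = (0.1028, 0.2570, -0.3598, 0.8910).
e_1·w_3 = 0.7845·(-1) + (-0.5883)·1 + (-0.1961)·0 + 0.0000·3 = -1.3728; e_2·w_3 = 0.1028·(-1) + 0.2570·1 + (-0.3598)·0 + 0.8910·3 = 2.8272.
u_3 = w_3 + 1.3728·e_1 − 2.8272·e_2 = (-0.2137, -0.5344, 0.7481, 0.4809).
‖u_3‖ = 1.0593, so e_3 = (-0.2018, -0.5044, 0.7062, 0.4540).
Qᵀb = (-1.1767, -5.7230, 2.4213).
Back-substitute: x_3 = 2.4213/1.0593 = 2.2857.
x_2 = (-5.7230 − 2.8272·2.2857)/2.2447 = -5.4286.
x_1 = (-1.1767 − 0.9806·(-5.4286) + 1.3728·2.2857)/5.0990 = 1.4286.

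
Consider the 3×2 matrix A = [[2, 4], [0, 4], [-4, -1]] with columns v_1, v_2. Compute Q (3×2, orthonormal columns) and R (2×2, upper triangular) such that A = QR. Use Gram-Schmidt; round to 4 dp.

Q = [[0.4472, 0.5512], [0.0000, 0.7875], [-0.8944, 0.2756]], R = [[4.4721, 2.6833], [0.0000, 5.0794]]

v_1 = (2, 0, -4); ‖v_1‖ = 4.4721, so e_1 = (0.4472, 0.0000, -0.8944).
e_1·v_2 = 0.4472·4 + 0.0000·4 + (-0.8944)·(-1) = 2.6833.
u_2 = v_2 − 2.6833·e_1 = (2.8000, 4.0000, 1.4000).
‖u_2‖ = 5.0794, so e_2 = (0.5512, 0.7875, 0.2756).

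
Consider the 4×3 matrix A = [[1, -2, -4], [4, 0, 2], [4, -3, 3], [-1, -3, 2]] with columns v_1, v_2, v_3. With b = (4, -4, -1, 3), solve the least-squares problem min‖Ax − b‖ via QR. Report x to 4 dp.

x = (-0.6949, -1.1716, -0.5901)

v_1 = (1, 4, 4, -1); ‖v_1‖ = 5.8310, so q_1 = (0.1715, 0.6860, 0.6860, -0.1715).
q_1·v_2 = 0.1715·(-2) + 0.6860·0 + 0.6860·(-3) + (-0.1715)·(-3) = -1.8865.
u_2 = v_2 + 1.8865·q_1 = (-1.6765, 1.2941, -1.7059, -3.3235).
‖u_2‖ = 4.2943, so q_2 = (-0.3904, 0.3014, -0.3972, -0.7739).
q_1·v_3 = 0.1715·(-4) + 0.6860·2 + 0.6860·3 + (-0.1715)·2 = 2.4010; q_2·v_3 = (-0.3904)·(-4) + 0.3014·2 + (-0.3972)·3 + (-0.7739)·2 = -0.5753.
u_3 = v_3 − 2.4010·q_1 + 0.5753·q_2 = (-4.6364, 0.5263, 1.1244, 1.9665).
‖u_3‖ = 5.1869, so q_3 = (-0.8939, 0.1015, 0.2168, 0.3791).
Qᵀb = (-3.2585, -4.6916, -3.0607).
Back-substitute: x_3 = -3.0607/5.1869 = -0.5901.
x_2 = (-4.6916 + 0.5753·(-0.5901))/4.2943 = -1.1716.
x_1 = (-3.2585 + 1.8865·(-1.1716) − 2.4010·(-0.5901))/5.8310 = -0.6949.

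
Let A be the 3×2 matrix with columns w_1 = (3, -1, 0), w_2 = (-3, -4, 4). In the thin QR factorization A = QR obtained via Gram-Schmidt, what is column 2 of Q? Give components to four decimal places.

e_1 = w_1/‖w_1‖ = (3, -1, 0)/3.1623 = (0.9487, -0.3162, 0.0000).
r_{12} = e_1·w_2 = -1.5811.
u_2 = w_2 + 1.5811·e_1 = (-1.5000, -4.5000, 4.0000).
‖u_2‖ = 6.2048, so e_2 = (-0.2417, -0.7252, 0.6447).

e_2 = (-0.2417, -0.7252, 0.6447)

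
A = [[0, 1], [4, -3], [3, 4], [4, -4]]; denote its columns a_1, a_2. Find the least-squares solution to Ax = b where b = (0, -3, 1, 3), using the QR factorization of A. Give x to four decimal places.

x = (0.0969, 0.0607)

e_1 = a_1/‖a_1‖ = (0, 4, 3, 4)/6.4031 = (0.0000, 0.6247, 0.4685, 0.6247).
r_{12} = e_1·a_2 = -2.4988.
u_2 = a_2 + 2.4988·e_1 = (1.0000, -1.4390, 5.1707, -2.4390).
‖u_2‖ = 5.9796, so e_2 = (0.1672, -0.2407, 0.8647, -0.4079).
Qᵀb = (0.4685, 0.3630).
Back-substitute: x_2 = 0.3630/5.9796 = 0.0607.
x_1 = (0.4685 + 2.4988·0.0607)/6.4031 = 0.0969.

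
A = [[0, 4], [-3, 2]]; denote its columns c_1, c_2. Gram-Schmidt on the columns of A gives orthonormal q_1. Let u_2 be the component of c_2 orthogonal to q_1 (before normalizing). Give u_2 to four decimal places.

u_2 = (4.0000, 0.0000)

c_1 = (0, -3); ‖c_1‖ = 3.0000, so q_1 = (0.0000, -1.0000).
q_1·c_2 = 0.0000·4 + (-1.0000)·2 = -2.0000.
u_2 = c_2 + 2.0000·q_1 = (4.0000, 0.0000).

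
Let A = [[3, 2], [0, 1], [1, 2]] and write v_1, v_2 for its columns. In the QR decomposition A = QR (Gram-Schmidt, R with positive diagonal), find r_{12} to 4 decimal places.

q_1 = v_1/‖v_1‖ = (3, 0, 1)/3.1623 = (0.9487, 0.0000, 0.3162).
r_{12} = q_1·v_2 = 2.5298.

r_{12} = 2.5298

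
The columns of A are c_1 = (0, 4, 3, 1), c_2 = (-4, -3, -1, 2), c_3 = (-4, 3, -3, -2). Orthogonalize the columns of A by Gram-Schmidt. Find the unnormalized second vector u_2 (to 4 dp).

u_2 = (-4.0000, -1.0000, 0.5000, 2.5000)

c_1 = (0, 4, 3, 1); ‖c_1‖ = 5.0990, so e_1 = (0.0000, 0.7845, 0.5883, 0.1961).
e_1·c_2 = 0.0000·(-4) + 0.7845·(-3) + 0.5883·(-1) + 0.1961·2 = -2.5495.
u_2 = c_2 + 2.5495·e_1 = (-4.0000, -1.0000, 0.5000, 2.5000).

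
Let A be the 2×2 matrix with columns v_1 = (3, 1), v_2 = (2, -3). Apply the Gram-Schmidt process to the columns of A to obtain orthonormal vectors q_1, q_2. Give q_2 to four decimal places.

q_2 = (0.3162, -0.9487)

v_1 = (3, 1); ‖v_1‖ = 3.1623, so q_1 = (0.9487, 0.3162).
q_1·v_2 = 0.9487·2 + 0.3162·(-3) = 0.9487.
u_2 = v_2 − 0.9487·q_1 = (1.1000, -3.3000).
‖u_2‖ = 3.4785, so q_2 = (0.3162, -0.9487).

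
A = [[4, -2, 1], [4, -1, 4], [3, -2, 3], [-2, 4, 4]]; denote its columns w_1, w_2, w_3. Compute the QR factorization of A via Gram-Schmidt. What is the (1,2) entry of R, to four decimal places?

w_1 = (4, 4, 3, -2); ‖w_1‖ = 6.7082, so e_1 = (0.5963, 0.5963, 0.4472, -0.2981).
r_{12} = e_1·w_2 = -3.8759.

r_{12} = -3.8759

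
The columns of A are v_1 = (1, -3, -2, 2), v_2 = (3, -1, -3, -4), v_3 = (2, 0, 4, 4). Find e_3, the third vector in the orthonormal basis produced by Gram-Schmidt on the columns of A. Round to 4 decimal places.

e_3 = (0.8108, 0.0249, 0.5543, 0.1862)

e_1 = v_1/‖v_1‖ = (1, -3, -2, 2)/4.2426 = (0.2357, -0.7071, -0.4714, 0.4714).
r_{12} = e_1·v_2 = 0.9428.
u_2 = v_2 − 0.9428·e_1 = (2.7778, -0.3333, -2.5556, -4.4444).
‖u_2‖ = 5.8405, so e_2 = (0.4756, -0.0571, -0.4376, -0.7610).
r_{13} = e_1·v_3 = 0.4714; r_{23} = e_2·v_3 = -3.8429.
u_3 = v_3 − 0.4714·e_1 + 3.8429·e_2 = (3.7166, 0.1140, 2.5407, 0.8534).
‖u_3‖ = 4.5836, so e_3 = (0.8108, 0.0249, 0.5543, 0.1862).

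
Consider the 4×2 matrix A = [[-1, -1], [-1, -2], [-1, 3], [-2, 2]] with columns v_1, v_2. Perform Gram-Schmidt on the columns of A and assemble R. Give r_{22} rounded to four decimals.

r_{22} = 3.9641

v_1 = (-1, -1, -1, -2); ‖v_1‖ = 2.6458, so q_1 = (-0.3780, -0.3780, -0.3780, -0.7559).
q_1·v_2 = (-0.3780)·(-1) + (-0.3780)·(-2) + (-0.3780)·3 + (-0.7559)·2 = -1.5119.
u_2 = v_2 + 1.5119·q_1 = (-1.5714, -2.5714, 2.4286, 0.8571).
r_{22} = ‖u_2‖ = 3.9641.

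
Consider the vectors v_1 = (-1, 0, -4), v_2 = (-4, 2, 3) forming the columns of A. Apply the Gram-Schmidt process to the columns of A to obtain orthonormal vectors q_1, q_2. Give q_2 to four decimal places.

q_2 = (-0.8899, 0.3981, 0.2225)

v_1 = (-1, 0, -4); ‖v_1‖ = 4.1231, so q_1 = (-0.2425, 0.0000, -0.9701).
q_1·v_2 = (-0.2425)·(-4) + 0.0000·2 + (-0.9701)·3 = -1.9403.
u_2 = v_2 + 1.9403·q_1 = (-4.4706, 2.0000, 1.1176).
‖u_2‖ = 5.0235, so q_2 = (-0.8899, 0.3981, 0.2225).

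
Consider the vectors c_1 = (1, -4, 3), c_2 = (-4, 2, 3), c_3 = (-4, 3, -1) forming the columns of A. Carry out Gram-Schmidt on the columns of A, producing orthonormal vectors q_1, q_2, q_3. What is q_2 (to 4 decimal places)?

c_1 = (1, -4, 3); ‖c_1‖ = 5.0990, so q_1 = (0.1961, -0.7845, 0.5883).
q_1·c_2 = 0.1961·(-4) + (-0.7845)·2 + 0.5883·3 = -0.5883.
u_2 = c_2 + 0.5883·q_1 = (-3.8846, 1.5385, 3.3462).
‖u_2‖ = 5.3529, so q_2 = (-0.7257, 0.2874, 0.6251).

q_2 = (-0.7257, 0.2874, 0.6251)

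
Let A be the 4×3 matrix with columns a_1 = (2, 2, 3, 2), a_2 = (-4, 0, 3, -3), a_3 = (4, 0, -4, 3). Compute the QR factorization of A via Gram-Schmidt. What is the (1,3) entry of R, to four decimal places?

r_{13} = 0.4364

e_1 = a_1/‖a_1‖ = (2, 2, 3, 2)/4.5826 = (0.4364, 0.4364, 0.6547, 0.4364).
r_{13} = e_1·a_3 = 0.4364.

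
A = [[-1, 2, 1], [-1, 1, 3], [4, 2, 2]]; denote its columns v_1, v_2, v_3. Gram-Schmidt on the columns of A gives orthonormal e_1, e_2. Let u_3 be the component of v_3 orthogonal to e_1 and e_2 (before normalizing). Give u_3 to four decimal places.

u_3 = (-1.1387, 1.8978, 0.1898)

v_1 = (-1, -1, 4); ‖v_1‖ = 4.2426, so e_1 = (-0.2357, -0.2357, 0.9428).
e_1·v_2 = (-0.2357)·2 + (-0.2357)·1 + 0.9428·2 = 1.1785.
u_2 = v_2 − 1.1785·e_1 = (2.2778, 1.2778, 0.8889).
‖u_2‖ = 2.7588, so e_2 = (0.8256, 0.4632, 0.3222).
e_1·v_3 = (-0.2357)·1 + (-0.2357)·3 + 0.9428·2 = 0.9428; e_2·v_3 = 0.8256·1 + 0.4632·3 + 0.3222·2 = 2.8595.
u_3 = v_3 − 0.9428·e_1 − 2.8595·e_2 = (-1.1387, 1.8978, 0.1898).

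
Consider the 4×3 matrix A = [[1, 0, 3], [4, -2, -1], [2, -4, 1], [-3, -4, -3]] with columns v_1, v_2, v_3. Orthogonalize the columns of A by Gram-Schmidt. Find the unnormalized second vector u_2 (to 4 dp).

u_2 = (0.1333, -1.4667, -3.7333, -4.4000)

v_1 = (1, 4, 2, -3); ‖v_1‖ = 5.4772, so q_1 = (0.1826, 0.7303, 0.3651, -0.5477).
q_1·v_2 = 0.1826·0 + 0.7303·(-2) + 0.3651·(-4) + (-0.5477)·(-4) = -0.7303.
u_2 = v_2 + 0.7303·q_1 = (0.1333, -1.4667, -3.7333, -4.4000).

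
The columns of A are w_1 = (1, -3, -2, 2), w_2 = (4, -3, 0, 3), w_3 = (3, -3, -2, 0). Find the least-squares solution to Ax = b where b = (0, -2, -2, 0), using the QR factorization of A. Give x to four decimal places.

q_1 = w_1/‖w_1‖ = (1, -3, -2, 2)/4.2426 = (0.2357, -0.7071, -0.4714, 0.4714).
r_{12} = q_1·w_2 = 4.4783.
u_2 = w_2 − 4.4783·q_1 = (2.9444, 0.1667, 2.1111, 0.8889).
‖u_2‖ = 3.7342, so q_2 = (0.7885, 0.0446, 0.5653, 0.2380).
r_{13} = q_1·w_3 = 3.7712; r_{23} = q_2·w_3 = 1.1009.
u_3 = w_3 − 3.7712·q_1 − 1.1009·q_2 = (1.2430, -0.3825, -0.8446, -2.0398).
‖u_3‖ = 2.5624, so q_3 = (0.4851, -0.1493, -0.3296, -0.7961).
Qᵀb = (2.3570, -1.2199, 0.9578).
Back-substitute: x_3 = 0.9578/2.5624 = 0.3738.
x_2 = (-1.2199 − 1.1009·0.3738)/3.7342 = -0.4369.
x_1 = (2.3570 − 4.4783·(-0.4369) − 3.7712·0.3738)/4.2426 = 0.6845.

x = (0.6845, -0.4369, 0.3738)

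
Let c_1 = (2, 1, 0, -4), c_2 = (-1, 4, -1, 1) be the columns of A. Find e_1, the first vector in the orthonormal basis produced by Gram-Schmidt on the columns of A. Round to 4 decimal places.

e_1 = (0.4364, 0.2182, 0.0000, -0.8729)

c_1 = (2, 1, 0, -4); ‖c_1‖ = 4.5826, so e_1 = (0.4364, 0.2182, 0.0000, -0.8729).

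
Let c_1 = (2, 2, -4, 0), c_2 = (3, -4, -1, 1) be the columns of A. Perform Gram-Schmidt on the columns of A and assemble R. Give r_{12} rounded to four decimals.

r_{12} = 0.4082

e_1 = c_1/‖c_1‖ = (2, 2, -4, 0)/4.8990 = (0.4082, 0.4082, -0.8165, 0.0000).
r_{12} = e_1·c_2 = 0.4082.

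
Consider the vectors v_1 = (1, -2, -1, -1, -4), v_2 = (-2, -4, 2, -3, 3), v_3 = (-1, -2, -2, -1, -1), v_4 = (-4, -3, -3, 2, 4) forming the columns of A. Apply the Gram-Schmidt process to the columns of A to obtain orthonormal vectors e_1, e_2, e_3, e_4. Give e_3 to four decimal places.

v_1 = (1, -2, -1, -1, -4); ‖v_1‖ = 4.7958, so e_1 = (0.2085, -0.4170, -0.2085, -0.2085, -0.8341).
e_1·v_2 = 0.2085·(-2) + (-0.4170)·(-4) + (-0.2085)·2 + (-0.2085)·(-3) + (-0.8341)·3 = -1.0426.
u_2 = v_2 + 1.0426·e_1 = (-1.7826, -4.4348, 1.7826, -3.2174, 2.1304).
‖u_2‖ = 6.3963, so e_2 = (-0.2787, -0.6933, 0.2787, -0.5030, 0.3331).
e_1·v_3 = 0.2085·(-1) + (-0.4170)·(-2) + (-0.2085)·(-2) + (-0.2085)·(-1) + (-0.8341)·(-1) = 2.0851; e_2·v_3 = (-0.2787)·(-1) + (-0.6933)·(-2) + 0.2787·(-2) + (-0.5030)·(-1) + 0.3331·(-1) = 1.2779.
u_3 = v_3 − 2.0851·e_1 − 1.2779·e_2 = (-1.0786, -0.2444, -1.9214, 0.0776, 0.3135).
‖u_3‖ = 2.2403, so e_3 = (-0.4815, -0.1091, -0.8576, 0.0346, 0.1399).

e_3 = (-0.4815, -0.1091, -0.8576, 0.0346, 0.1399)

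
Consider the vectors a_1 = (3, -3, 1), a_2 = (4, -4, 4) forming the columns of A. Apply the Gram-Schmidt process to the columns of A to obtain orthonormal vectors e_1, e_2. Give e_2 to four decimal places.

e_1 = a_1/‖a_1‖ = (3, -3, 1)/4.3589 = (0.6882, -0.6882, 0.2294).
r_{12} = e_1·a_2 = 6.4236.
u_2 = a_2 − 6.4236·e_1 = (-0.4211, 0.4211, 2.5263).
‖u_2‖ = 2.5955, so e_2 = (-0.1622, 0.1622, 0.9733).

e_2 = (-0.1622, 0.1622, 0.9733)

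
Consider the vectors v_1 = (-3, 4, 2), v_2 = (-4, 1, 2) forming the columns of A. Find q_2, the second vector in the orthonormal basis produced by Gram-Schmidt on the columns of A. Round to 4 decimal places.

v_1 = (-3, 4, 2); ‖v_1‖ = 5.3852, so q_1 = (-0.5571, 0.7428, 0.3714).
q_1·v_2 = (-0.5571)·(-4) + 0.7428·1 + 0.3714·2 = 3.7139.
u_2 = v_2 − 3.7139·q_1 = (-1.9310, -1.7586, 0.6207).
‖u_2‖ = 2.6846, so q_2 = (-0.7193, -0.6551, 0.2312).

q_2 = (-0.7193, -0.6551, 0.2312)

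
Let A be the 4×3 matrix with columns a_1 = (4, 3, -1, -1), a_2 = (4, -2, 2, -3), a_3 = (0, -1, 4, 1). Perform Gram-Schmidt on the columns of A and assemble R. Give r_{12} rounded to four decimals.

r_{12} = 2.1170

e_1 = a_1/‖a_1‖ = (4, 3, -1, -1)/5.1962 = (0.7698, 0.5774, -0.1925, -0.1925).
r_{12} = e_1·a_2 = 2.1170.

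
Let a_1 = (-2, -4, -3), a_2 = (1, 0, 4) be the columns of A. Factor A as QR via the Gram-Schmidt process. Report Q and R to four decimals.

Q = [[-0.3714, 0.0108], [-0.7428, -0.6034], [-0.5571, 0.7974]], R = [[5.3852, -2.5997], [0.0000, 3.2002]]

a_1 = (-2, -4, -3); ‖a_1‖ = 5.3852, so e_1 = (-0.3714, -0.7428, -0.5571).
e_1·a_2 = (-0.3714)·1 + (-0.7428)·0 + (-0.5571)·4 = -2.5997.
u_2 = a_2 + 2.5997·e_1 = (0.0345, -1.9310, 2.5517).
‖u_2‖ = 3.2002, so e_2 = (0.0108, -0.6034, 0.7974).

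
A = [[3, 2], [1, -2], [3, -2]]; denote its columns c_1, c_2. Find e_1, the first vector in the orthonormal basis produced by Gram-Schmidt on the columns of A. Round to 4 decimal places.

e_1 = (0.6882, 0.2294, 0.6882)

e_1 = c_1/‖c_1‖ = (3, 1, 3)/4.3589 = (0.6882, 0.2294, 0.6882).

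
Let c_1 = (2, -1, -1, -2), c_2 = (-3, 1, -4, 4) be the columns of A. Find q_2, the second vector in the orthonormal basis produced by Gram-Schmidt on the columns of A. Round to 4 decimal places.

q_2 = (-0.1463, -0.0183, -0.9327, 0.3292)

c_1 = (2, -1, -1, -2); ‖c_1‖ = 3.1623, so q_1 = (0.6325, -0.3162, -0.3162, -0.6325).
q_1·c_2 = 0.6325·(-3) + (-0.3162)·1 + (-0.3162)·(-4) + (-0.6325)·4 = -3.4785.
u_2 = c_2 + 3.4785·q_1 = (-0.8000, -0.1000, -5.1000, 1.8000).
‖u_2‖ = 5.4681, so q_2 = (-0.1463, -0.0183, -0.9327, 0.3292).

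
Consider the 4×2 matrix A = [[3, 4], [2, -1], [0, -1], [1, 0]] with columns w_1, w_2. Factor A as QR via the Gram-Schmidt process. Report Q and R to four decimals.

w_1 = (3, 2, 0, 1); ‖w_1‖ = 3.7417, so q_1 = (0.8018, 0.5345, 0.0000, 0.2673).
q_1·w_2 = 0.8018·4 + 0.5345·(-1) + 0.0000·(-1) + 0.2673·0 = 2.6726.
u_2 = w_2 − 2.6726·q_1 = (1.8571, -2.4286, -1.0000, -0.7143).
‖u_2‖ = 3.2950, so q_2 = (0.5636, -0.7370, -0.3035, -0.2168).

Q = [[0.8018, 0.5636], [0.5345, -0.7370], [0.0000, -0.3035], [0.2673, -0.2168]], R = [[3.7417, 2.6726], [0.0000, 3.2950]]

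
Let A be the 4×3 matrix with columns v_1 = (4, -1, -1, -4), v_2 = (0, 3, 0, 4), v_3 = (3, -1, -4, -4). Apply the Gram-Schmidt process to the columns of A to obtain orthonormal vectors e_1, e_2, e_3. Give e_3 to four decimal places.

e_3 = (-0.2522, 0.0207, -0.9673, -0.0156)

e_1 = v_1/‖v_1‖ = (4, -1, -1, -4)/5.8310 = (0.6860, -0.1715, -0.1715, -0.6860).
r_{12} = e_1·v_2 = -3.2585.
u_2 = v_2 + 3.2585·e_1 = (2.2353, 2.4412, -0.5588, 1.7647).
‖u_2‖ = 3.7924, so e_2 = (0.5894, 0.6437, -0.1474, 0.4653).
r_{13} = e_1·v_3 = 5.6595; r_{23} = e_2·v_3 = -0.1474.
u_3 = v_3 − 5.6595·e_1 + 0.1474·e_2 = (-0.7955, 0.0654, -3.0511, -0.0491).
‖u_3‖ = 3.1542, so e_3 = (-0.2522, 0.0207, -0.9673, -0.0156).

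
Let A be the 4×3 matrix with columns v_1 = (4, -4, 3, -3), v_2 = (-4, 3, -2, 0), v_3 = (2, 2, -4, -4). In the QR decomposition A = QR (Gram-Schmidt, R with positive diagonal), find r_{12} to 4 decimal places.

q_1 = v_1/‖v_1‖ = (4, -4, 3, -3)/7.0711 = (0.5657, -0.5657, 0.4243, -0.4243).
r_{12} = q_1·v_2 = -4.8083.

r_{12} = -4.8083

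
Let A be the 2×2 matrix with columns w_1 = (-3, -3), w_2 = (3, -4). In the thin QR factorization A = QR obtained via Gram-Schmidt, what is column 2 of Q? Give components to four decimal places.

e_2 = (0.7071, -0.7071)

w_1 = (-3, -3); ‖w_1‖ = 4.2426, so e_1 = (-0.7071, -0.7071).
e_1·w_2 = (-0.7071)·3 + (-0.7071)·(-4) = 0.7071.
u_2 = w_2 − 0.7071·e_1 = (3.5000, -3.5000).
‖u_2‖ = 4.9497, so e_2 = (0.7071, -0.7071).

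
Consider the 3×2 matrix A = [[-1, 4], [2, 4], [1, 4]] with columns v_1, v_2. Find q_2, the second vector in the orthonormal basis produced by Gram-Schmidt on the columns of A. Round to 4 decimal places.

q_1 = v_1/‖v_1‖ = (-1, 2, 1)/2.4495 = (-0.4082, 0.8165, 0.4082).
r_{12} = q_1·v_2 = 3.2660.
u_2 = v_2 − 3.2660·q_1 = (5.3333, 1.3333, 2.6667).
‖u_2‖ = 6.1101, so q_2 = (0.8729, 0.2182, 0.4364).

q_2 = (0.8729, 0.2182, 0.4364)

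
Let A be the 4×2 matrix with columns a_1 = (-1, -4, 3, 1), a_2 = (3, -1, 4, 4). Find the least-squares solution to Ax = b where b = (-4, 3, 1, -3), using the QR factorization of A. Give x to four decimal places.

x = (0.0651, -0.5740)

a_1 = (-1, -4, 3, 1); ‖a_1‖ = 5.1962, so e_1 = (-0.1925, -0.7698, 0.5774, 0.1925).
e_1·a_2 = (-0.1925)·3 + (-0.7698)·(-1) + 0.5774·4 + 0.1925·4 = 3.2717.
u_2 = a_2 − 3.2717·e_1 = (3.6296, 1.5185, 2.1111, 3.3704).
‖u_2‖ = 5.5943, so e_2 = (0.6488, 0.2714, 0.3774, 0.6025).
Qᵀb = (-1.5396, -3.2109).
Back-substitute: x_2 = -3.2109/5.5943 = -0.5740.
x_1 = (-1.5396 − 3.2717·(-0.5740))/5.1962 = 0.0651.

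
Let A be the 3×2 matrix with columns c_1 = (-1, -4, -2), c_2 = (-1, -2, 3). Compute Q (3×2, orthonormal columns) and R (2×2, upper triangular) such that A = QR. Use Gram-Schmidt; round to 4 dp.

c_1 = (-1, -4, -2); ‖c_1‖ = 4.5826, so q_1 = (-0.2182, -0.8729, -0.4364).
q_1·c_2 = (-0.2182)·(-1) + (-0.8729)·(-2) + (-0.4364)·3 = 0.6547.
u_2 = c_2 − 0.6547·q_1 = (-0.8571, -1.4286, 3.2857).
‖u_2‖ = 3.6839, so q_2 = (-0.2327, -0.3878, 0.8919).

Q = [[-0.2182, -0.2327], [-0.8729, -0.3878], [-0.4364, 0.8919]], R = [[4.5826, 0.6547], [0.0000, 3.6839]]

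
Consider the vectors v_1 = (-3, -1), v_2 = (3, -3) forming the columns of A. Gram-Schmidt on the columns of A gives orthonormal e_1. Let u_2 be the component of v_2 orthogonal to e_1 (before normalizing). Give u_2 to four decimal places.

u_2 = (1.2000, -3.6000)

v_1 = (-3, -1); ‖v_1‖ = 3.1623, so e_1 = (-0.9487, -0.3162).
e_1·v_2 = (-0.9487)·3 + (-0.3162)·(-3) = -1.8974.
u_2 = v_2 + 1.8974·e_1 = (1.2000, -3.6000).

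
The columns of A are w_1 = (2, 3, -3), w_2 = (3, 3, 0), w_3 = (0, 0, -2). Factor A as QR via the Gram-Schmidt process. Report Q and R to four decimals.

e_1 = w_1/‖w_1‖ = (2, 3, -3)/4.6904 = (0.4264, 0.6396, -0.6396).
r_{12} = e_1·w_2 = 3.1980.
u_2 = w_2 − 3.1980·e_1 = (1.6364, 0.9545, 2.0455).
‖u_2‖ = 2.7880, so e_2 = (0.5869, 0.3424, 0.7337).
r_{13} = e_1·w_3 = 1.2792; r_{23} = e_2·w_3 = -1.4673.
u_3 = w_3 − 1.2792·e_1 + 1.4673·e_2 = (0.3158, -0.3158, -0.1053).
‖u_3‖ = 0.4588, so e_3 = (0.6882, -0.6882, -0.2294).

Q = [[0.4264, 0.5869, 0.6882], [0.6396, 0.3424, -0.6882], [-0.6396, 0.7337, -0.2294]], R = [[4.6904, 3.1980, 1.2792], [0.0000, 2.7880, -1.4673], [0.0000, 0.0000, 0.4588]]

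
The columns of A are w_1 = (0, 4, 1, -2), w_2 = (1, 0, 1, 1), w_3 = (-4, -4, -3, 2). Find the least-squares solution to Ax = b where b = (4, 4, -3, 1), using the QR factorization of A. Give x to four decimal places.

w_1 = (0, 4, 1, -2); ‖w_1‖ = 4.5826, so e_1 = (0.0000, 0.8729, 0.2182, -0.4364).
e_1·w_2 = 0.0000·1 + 0.8729·0 + 0.2182·1 + (-0.4364)·1 = -0.2182.
u_2 = w_2 + 0.2182·e_1 = (1.0000, 0.1905, 1.0476, 0.9048).
‖u_2‖ = 1.7182, so e_2 = (0.5820, 0.1109, 0.6097, 0.5266).
e_1·w_3 = 0.0000·(-4) + 0.8729·(-4) + 0.2182·(-3) + (-0.4364)·2 = -5.0190; e_2·w_3 = 0.5820·(-4) + 0.1109·(-4) + 0.6097·(-3) + 0.5266·2 = -3.5474.
u_3 = w_3 + 5.0190·e_1 + 3.5474·e_2 = (-1.9355, 0.7742, 0.2581, 1.6774).
‖u_3‖ = 2.6881, so e_3 = (-0.7200, 0.2880, 0.0960, 0.6240).
Qᵀb = (2.4004, 1.4688, -1.3920).
Back-substitute: x_3 = -1.3920/2.6881 = -0.5179.
x_2 = (1.4688 + 3.5474·(-0.5179))/1.7182 = -0.2143.
x_1 = (2.4004 + 0.2182·(-0.2143) + 5.0190·(-0.5179))/4.5826 = -0.0536.

x = (-0.0536, -0.2143, -0.5179)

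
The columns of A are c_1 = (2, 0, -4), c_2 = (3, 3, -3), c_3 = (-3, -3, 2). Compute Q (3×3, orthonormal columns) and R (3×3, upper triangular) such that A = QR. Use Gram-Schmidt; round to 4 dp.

c_1 = (2, 0, -4); ‖c_1‖ = 4.4721, so q_1 = (0.4472, 0.0000, -0.8944).
q_1·c_2 = 0.4472·3 + 0.0000·3 + (-0.8944)·(-3) = 4.0249.
u_2 = c_2 − 4.0249·q_1 = (1.2000, 3.0000, 0.6000).
‖u_2‖ = 3.2863, so q_2 = (0.3651, 0.9129, 0.1826).
q_1·c_3 = 0.4472·(-3) + 0.0000·(-3) + (-0.8944)·2 = -3.1305; q_2·c_3 = 0.3651·(-3) + 0.9129·(-3) + 0.1826·2 = -3.4689.
u_3 = c_3 + 3.1305·q_1 + 3.4689·q_2 = (-0.3333, 0.1667, -0.1667).
‖u_3‖ = 0.4082, so q_3 = (-0.8165, 0.4082, -0.4082).

Q = [[0.4472, 0.3651, -0.8165], [0.0000, 0.9129, 0.4082], [-0.8944, 0.1826, -0.4082]], R = [[4.4721, 4.0249, -3.1305], [0.0000, 3.2863, -3.4689], [0.0000, 0.0000, 0.4082]]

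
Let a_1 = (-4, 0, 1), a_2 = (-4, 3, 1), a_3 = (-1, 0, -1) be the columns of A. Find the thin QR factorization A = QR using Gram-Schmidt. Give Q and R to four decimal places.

Q = [[-0.9701, 0.0000, -0.2425], [0.0000, 1.0000, 0.0000], [0.2425, 0.0000, -0.9701]], R = [[4.1231, 4.1231, 0.7276], [0.0000, 3.0000, 0.0000], [0.0000, 0.0000, 1.2127]]

e_1 = a_1/‖a_1‖ = (-4, 0, 1)/4.1231 = (-0.9701, 0.0000, 0.2425).
r_{12} = e_1·a_2 = 4.1231.
u_2 = a_2 − 4.1231·e_1 = (0.0000, 3.0000, 0.0000).
‖u_2‖ = 3.0000, so e_2 = (0.0000, 1.0000, 0.0000).
r_{13} = e_1·a_3 = 0.7276; r_{23} = e_2·a_3 = 0.0000.
u_3 = a_3 − 0.7276·e_1 + 0.0000·e_2 = (-0.2941, 0.0000, -1.1765).
‖u_3‖ = 1.2127, so e_3 = (-0.2425, 0.0000, -0.9701).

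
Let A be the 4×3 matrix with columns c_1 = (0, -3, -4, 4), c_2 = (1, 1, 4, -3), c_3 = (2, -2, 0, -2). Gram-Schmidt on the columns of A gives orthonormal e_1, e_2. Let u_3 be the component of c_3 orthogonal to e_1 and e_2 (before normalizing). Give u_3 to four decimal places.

c_1 = (0, -3, -4, 4); ‖c_1‖ = 6.4031, so e_1 = (0.0000, -0.4685, -0.6247, 0.6247).
e_1·c_2 = 0.0000·1 + (-0.4685)·1 + (-0.6247)·4 + 0.6247·(-3) = -4.8414.
u_2 = c_2 + 4.8414·e_1 = (1.0000, -1.2683, 0.9756, 0.0244).
‖u_2‖ = 1.8871, so e_2 = (0.5299, -0.6721, 0.5170, 0.0129).
e_1·c_3 = 0.0000·2 + (-0.4685)·(-2) + (-0.6247)·0 + 0.6247·(-2) = -0.3123; e_2·c_3 = 0.5299·2 + (-0.6721)·(-2) + 0.5170·0 + 0.0129·(-2) = 2.3782.
u_3 = c_3 + 0.3123·e_1 − 2.3782·e_2 = (0.7397, -0.5479, -1.4247, -1.8356).

u_3 = (0.7397, -0.5479, -1.4247, -1.8356)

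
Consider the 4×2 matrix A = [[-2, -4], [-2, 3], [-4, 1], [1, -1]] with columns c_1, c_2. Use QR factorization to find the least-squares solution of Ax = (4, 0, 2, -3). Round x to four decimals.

c_1 = (-2, -2, -4, 1); ‖c_1‖ = 5.0000, so e_1 = (-0.4000, -0.4000, -0.8000, 0.2000).
e_1·c_2 = (-0.4000)·(-4) + (-0.4000)·3 + (-0.8000)·1 + 0.2000·(-1) = -0.6000.
u_2 = c_2 + 0.6000·e_1 = (-4.2400, 2.7600, 0.5200, -0.8800).
‖u_2‖ = 5.1614, so e_2 = (-0.8215, 0.5347, 0.1007, -0.1705).
Qᵀb = (-3.8000, -2.5729).
Back-substitute: x_2 = -2.5729/5.1614 = -0.4985.
x_1 = (-3.8000 + 0.6000·(-0.4985))/5.0000 = -0.8198.

x = (-0.8198, -0.4985)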